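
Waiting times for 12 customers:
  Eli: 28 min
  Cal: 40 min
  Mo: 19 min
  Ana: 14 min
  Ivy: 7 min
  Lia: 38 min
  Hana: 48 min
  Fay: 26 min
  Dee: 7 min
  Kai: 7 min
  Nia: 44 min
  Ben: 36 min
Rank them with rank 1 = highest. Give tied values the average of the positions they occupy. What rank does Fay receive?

7

Sorted (descending): 48, 44, 40, 38, 36, 28, 26, 19, 14, 7, 7, 7
The 3 values of 7 occupy positions 10–12 → average rank 11.
Fay has value 26 min → rank 7.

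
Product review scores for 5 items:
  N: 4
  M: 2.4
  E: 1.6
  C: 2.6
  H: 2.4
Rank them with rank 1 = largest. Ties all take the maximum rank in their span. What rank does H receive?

Sorted (descending): 4, 2.6, 2.4, 2.4, 1.6
The 2 values of 2.4 occupy positions 3–4 → each gets rank 4.
H has value 2.4 → rank 4.

4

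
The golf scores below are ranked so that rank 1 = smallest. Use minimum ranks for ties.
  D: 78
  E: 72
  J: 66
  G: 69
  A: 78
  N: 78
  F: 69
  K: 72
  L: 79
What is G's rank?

Sorted (ascending): 66, 69, 69, 72, 72, 78, 78, 78, 79
The 2 values of 69 occupy positions 2–3 → each gets rank 2.
The 2 values of 72 occupy positions 4–5 → each gets rank 4.
The 3 values of 78 occupy positions 6–8 → each gets rank 6.
G has value 69 → rank 2.

2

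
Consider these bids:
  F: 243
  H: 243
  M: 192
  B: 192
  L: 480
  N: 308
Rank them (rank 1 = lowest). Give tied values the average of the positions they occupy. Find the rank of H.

Sorted (ascending): 192, 192, 243, 243, 308, 480
The 2 values of 192 occupy positions 1–2 → average rank (1+2)/2 = 1.5.
The 2 values of 243 occupy positions 3–4 → average rank (3+4)/2 = 3.5.
H has value 243 → rank 3.5.

3.5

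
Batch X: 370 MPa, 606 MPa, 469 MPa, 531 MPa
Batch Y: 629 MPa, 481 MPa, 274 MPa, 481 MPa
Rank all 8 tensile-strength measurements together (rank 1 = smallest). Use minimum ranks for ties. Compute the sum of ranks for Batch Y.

Sorted (ascending): 274, 370, 469, 481, 481, 531, 606, 629
The 2 values of 481 occupy positions 4–5 → each gets rank 4.
Batch Y values → pooled ranks: 629→8, 481→4, 274→1, 481→4
Rank sum = 8 + 4 + 1 + 4 = 17

17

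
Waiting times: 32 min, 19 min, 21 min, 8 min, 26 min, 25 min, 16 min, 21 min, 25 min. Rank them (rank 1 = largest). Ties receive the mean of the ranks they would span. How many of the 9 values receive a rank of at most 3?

Sorted (descending): 32, 26, 25, 25, 21, 21, 19, 16, 8
The 2 values of 25 occupy positions 3–4 → average rank (3+4)/2 = 3.5.
The 2 values of 21 occupy positions 5–6 → average rank (5+6)/2 = 5.5.
Ranks ≤ 3: {1, 2} → 2 values.

2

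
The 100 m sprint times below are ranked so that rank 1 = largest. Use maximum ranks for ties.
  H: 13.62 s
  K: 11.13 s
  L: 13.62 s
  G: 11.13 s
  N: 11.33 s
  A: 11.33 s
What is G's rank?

Sorted (descending): 13.62, 13.62, 11.33, 11.33, 11.13, 11.13
The 2 values of 13.62 occupy positions 1–2 → each gets rank 2.
The 2 values of 11.33 occupy positions 3–4 → each gets rank 4.
The 2 values of 11.13 occupy positions 5–6 → each gets rank 6.
G has value 11.13 s → rank 6.

6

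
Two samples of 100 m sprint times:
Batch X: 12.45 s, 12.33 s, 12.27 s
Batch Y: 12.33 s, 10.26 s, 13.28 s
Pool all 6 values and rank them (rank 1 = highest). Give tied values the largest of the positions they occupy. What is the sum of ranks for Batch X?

11

Sorted (descending): 13.28, 12.45, 12.33, 12.33, 12.27, 10.26
The 2 values of 12.33 occupy positions 3–4 → each gets rank 4.
Batch X values → pooled ranks: 12.45→2, 12.33→4, 12.27→5
Rank sum = 2 + 4 + 5 = 11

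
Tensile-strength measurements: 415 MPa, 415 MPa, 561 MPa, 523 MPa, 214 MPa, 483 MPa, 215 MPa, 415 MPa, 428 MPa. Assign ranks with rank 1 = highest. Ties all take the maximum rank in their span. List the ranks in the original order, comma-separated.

Sorted (descending): 561, 523, 483, 428, 415, 415, 415, 215, 214
The 3 values of 415 occupy positions 5–7 → each gets rank 7.

7, 7, 1, 2, 9, 3, 8, 7, 4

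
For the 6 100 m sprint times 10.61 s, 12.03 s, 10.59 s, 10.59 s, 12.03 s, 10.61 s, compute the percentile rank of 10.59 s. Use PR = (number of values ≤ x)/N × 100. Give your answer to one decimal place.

N = 6.
Strictly below 10.59: 0. Equal to 10.59: 2.
PR = 2/6 × 100 = 33.3

33.3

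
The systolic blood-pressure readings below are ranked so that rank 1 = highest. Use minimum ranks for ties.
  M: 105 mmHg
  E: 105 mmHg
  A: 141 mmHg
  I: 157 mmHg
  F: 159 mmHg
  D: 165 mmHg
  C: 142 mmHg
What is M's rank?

6

Sorted (descending): 165, 159, 157, 142, 141, 105, 105
The 2 values of 105 occupy positions 6–7 → each gets rank 6.
M has value 105 mmHg → rank 6.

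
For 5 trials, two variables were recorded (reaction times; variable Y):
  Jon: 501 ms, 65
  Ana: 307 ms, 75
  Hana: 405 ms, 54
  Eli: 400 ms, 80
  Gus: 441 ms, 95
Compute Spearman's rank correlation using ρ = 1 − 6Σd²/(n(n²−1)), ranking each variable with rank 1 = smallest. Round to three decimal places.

Ranks of variable 1: 5, 1, 3, 2, 4
Ranks of variable 2: 2, 3, 1, 4, 5
d = r₁ − r₂: 3, -2, 2, -2, -1
d²: 9, 4, 4, 4, 1; Σd² = 22
ρ = 1 − 6·22/(5·24) = 1 − 132/120 = -0.100

-0.100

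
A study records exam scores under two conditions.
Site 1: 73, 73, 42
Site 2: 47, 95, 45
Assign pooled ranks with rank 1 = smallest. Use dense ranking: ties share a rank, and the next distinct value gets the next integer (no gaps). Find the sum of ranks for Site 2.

10

Sorted (ascending): 42, 45, 47, 73, 73, 95
The 2 values of 73 share dense rank 4.
Remaining distinct values take the next consecutive integers.
Site 2 values → pooled ranks: 47→3, 95→5, 45→2
Rank sum = 3 + 5 + 2 = 10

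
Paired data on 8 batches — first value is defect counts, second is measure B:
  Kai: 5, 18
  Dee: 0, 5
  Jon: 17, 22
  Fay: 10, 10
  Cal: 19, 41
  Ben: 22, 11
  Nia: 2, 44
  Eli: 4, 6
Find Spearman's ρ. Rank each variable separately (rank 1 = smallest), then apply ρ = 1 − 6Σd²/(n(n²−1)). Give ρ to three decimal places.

0.310

Ranks of variable 1: 4, 1, 6, 5, 7, 8, 2, 3
Ranks of variable 2: 5, 1, 6, 3, 7, 4, 8, 2
d = r₁ − r₂: -1, 0, 0, 2, 0, 4, -6, 1
d²: 1, 0, 0, 4, 0, 16, 36, 1; Σd² = 58
ρ = 1 − 6·58/(8·63) = 1 − 348/504 = 0.310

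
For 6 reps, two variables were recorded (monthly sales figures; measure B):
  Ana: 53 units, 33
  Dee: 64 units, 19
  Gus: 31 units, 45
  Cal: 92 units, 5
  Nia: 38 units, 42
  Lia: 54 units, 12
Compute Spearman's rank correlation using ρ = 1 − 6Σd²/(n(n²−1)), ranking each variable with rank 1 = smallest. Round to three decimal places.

Ranks of variable 1: 3, 5, 1, 6, 2, 4
Ranks of variable 2: 4, 3, 6, 1, 5, 2
d = r₁ − r₂: -1, 2, -5, 5, -3, 2
d²: 1, 4, 25, 25, 9, 4; Σd² = 68
ρ = 1 − 6·68/(6·35) = 1 − 408/210 = -0.943

-0.943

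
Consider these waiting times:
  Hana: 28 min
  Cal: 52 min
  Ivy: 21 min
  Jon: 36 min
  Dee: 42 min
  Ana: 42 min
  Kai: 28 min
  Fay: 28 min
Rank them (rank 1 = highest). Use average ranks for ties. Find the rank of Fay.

6

Sorted (descending): 52, 42, 42, 36, 28, 28, 28, 21
The 2 values of 42 occupy positions 2–3 → average rank (2+3)/2 = 2.5.
The 3 values of 28 occupy positions 5–7 → average rank 6.
Fay has value 28 min → rank 6.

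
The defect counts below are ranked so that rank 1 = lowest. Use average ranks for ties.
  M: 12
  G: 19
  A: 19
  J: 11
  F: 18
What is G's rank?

4.5

Sorted (ascending): 11, 12, 18, 19, 19
The 2 values of 19 occupy positions 4–5 → average rank (4+5)/2 = 4.5.
G has value 19 → rank 4.5.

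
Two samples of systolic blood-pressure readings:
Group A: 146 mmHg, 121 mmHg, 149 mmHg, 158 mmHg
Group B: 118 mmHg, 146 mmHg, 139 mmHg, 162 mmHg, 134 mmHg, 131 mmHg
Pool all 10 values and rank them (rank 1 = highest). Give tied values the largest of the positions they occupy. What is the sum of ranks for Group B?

Sorted (descending): 162, 158, 149, 146, 146, 139, 134, 131, 121, 118
The 2 values of 146 occupy positions 4–5 → each gets rank 5.
Group B values → pooled ranks: 118→10, 146→5, 139→6, 162→1, 134→7, 131→8
Rank sum = 10 + 5 + 6 + 1 + 7 + 8 = 37

37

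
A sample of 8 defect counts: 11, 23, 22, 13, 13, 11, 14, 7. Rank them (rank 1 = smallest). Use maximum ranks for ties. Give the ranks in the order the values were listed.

3, 8, 7, 5, 5, 3, 6, 1

Sorted (ascending): 7, 11, 11, 13, 13, 14, 22, 23
The 2 values of 11 occupy positions 2–3 → each gets rank 3.
The 2 values of 13 occupy positions 4–5 → each gets rank 5.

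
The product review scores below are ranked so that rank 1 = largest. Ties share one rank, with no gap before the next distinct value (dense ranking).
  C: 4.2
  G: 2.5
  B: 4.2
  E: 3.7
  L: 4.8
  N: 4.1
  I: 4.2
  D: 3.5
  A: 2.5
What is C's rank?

Sorted (descending): 4.8, 4.2, 4.2, 4.2, 4.1, 3.7, 3.5, 2.5, 2.5
The 3 values of 4.2 share dense rank 2.
The 2 values of 2.5 share dense rank 6.
Remaining distinct values take the next consecutive integers.
C has value 4.2 → rank 2.

2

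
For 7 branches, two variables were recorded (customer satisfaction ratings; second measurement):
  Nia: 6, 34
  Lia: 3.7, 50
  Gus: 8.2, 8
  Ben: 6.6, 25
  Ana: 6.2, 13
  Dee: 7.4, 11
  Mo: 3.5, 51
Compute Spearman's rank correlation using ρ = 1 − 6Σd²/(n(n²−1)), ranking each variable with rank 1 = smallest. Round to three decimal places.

Ranks of variable 1: 3, 2, 7, 5, 4, 6, 1
Ranks of variable 2: 5, 6, 1, 4, 3, 2, 7
d = r₁ − r₂: -2, -4, 6, 1, 1, 4, -6
d²: 4, 16, 36, 1, 1, 16, 36; Σd² = 110
ρ = 1 − 6·110/(7·48) = 1 − 660/336 = -0.964

-0.964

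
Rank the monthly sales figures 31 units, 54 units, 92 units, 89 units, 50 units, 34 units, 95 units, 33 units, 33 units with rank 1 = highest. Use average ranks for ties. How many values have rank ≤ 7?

6

Sorted (descending): 95, 92, 89, 54, 50, 34, 33, 33, 31
The 2 values of 33 occupy positions 7–8 → average rank (7+8)/2 = 7.5.
Ranks ≤ 7: {1, 2, 3, 4, 5, 6} → 6 values.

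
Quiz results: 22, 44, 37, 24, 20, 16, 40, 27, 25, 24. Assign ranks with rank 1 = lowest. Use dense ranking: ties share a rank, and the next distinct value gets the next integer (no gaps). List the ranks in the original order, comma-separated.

3, 9, 7, 4, 2, 1, 8, 6, 5, 4

Sorted (ascending): 16, 20, 22, 24, 24, 25, 27, 37, 40, 44
The 2 values of 24 share dense rank 4.
Remaining distinct values take the next consecutive integers.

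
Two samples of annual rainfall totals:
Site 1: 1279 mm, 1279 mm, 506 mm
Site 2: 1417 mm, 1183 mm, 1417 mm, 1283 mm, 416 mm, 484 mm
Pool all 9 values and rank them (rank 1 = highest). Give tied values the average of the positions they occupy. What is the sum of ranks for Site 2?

Sorted (descending): 1417, 1417, 1283, 1279, 1279, 1183, 506, 484, 416
The 2 values of 1417 occupy positions 1–2 → average rank (1+2)/2 = 1.5.
The 2 values of 1279 occupy positions 4–5 → average rank (4+5)/2 = 4.5.
Site 2 values → pooled ranks: 1417→1.5, 1183→6, 1417→1.5, 1283→3, 416→9, 484→8
Rank sum = 1.5 + 6 + 1.5 + 3 + 9 + 8 = 29

29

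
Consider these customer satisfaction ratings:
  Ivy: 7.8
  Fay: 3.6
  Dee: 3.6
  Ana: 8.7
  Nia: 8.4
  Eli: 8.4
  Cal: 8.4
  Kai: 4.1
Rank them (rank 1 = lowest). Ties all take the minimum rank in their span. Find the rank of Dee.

1

Sorted (ascending): 3.6, 3.6, 4.1, 7.8, 8.4, 8.4, 8.4, 8.7
The 2 values of 3.6 occupy positions 1–2 → each gets rank 1.
The 3 values of 8.4 occupy positions 5–7 → each gets rank 5.
Dee has value 3.6 → rank 1.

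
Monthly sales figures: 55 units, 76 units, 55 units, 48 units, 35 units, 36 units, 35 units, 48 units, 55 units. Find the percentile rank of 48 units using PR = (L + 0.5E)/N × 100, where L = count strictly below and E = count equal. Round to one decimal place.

44.4

N = 9.
Strictly below 48: 3. Equal to 48: 2.
PR = (3 + 0.5·2)/9 × 100 = 44.4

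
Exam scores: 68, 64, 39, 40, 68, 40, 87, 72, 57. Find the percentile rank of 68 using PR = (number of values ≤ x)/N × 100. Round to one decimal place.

N = 9.
Strictly below 68: 5. Equal to 68: 2.
PR = 7/9 × 100 = 77.8

77.8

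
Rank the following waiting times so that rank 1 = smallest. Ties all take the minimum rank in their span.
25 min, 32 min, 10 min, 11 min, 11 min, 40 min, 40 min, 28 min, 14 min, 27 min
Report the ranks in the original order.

Sorted (ascending): 10, 11, 11, 14, 25, 27, 28, 32, 40, 40
The 2 values of 11 occupy positions 2–3 → each gets rank 2.
The 2 values of 40 occupy positions 9–10 → each gets rank 9.

5, 8, 1, 2, 2, 9, 9, 7, 4, 6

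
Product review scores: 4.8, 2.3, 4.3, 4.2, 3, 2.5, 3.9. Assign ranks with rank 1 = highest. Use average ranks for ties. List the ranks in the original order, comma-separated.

Sorted (descending): 4.8, 4.3, 4.2, 3.9, 3, 2.5, 2.3
No ties — each value takes its position as its rank.

1, 7, 2, 3, 5, 6, 4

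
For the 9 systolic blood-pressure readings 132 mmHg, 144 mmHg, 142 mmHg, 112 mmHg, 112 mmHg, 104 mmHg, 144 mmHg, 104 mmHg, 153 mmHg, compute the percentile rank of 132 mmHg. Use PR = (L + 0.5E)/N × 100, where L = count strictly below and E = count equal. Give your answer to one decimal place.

50.0

N = 9.
Strictly below 132: 4. Equal to 132: 1.
PR = (4 + 0.5·1)/9 × 100 = 50.0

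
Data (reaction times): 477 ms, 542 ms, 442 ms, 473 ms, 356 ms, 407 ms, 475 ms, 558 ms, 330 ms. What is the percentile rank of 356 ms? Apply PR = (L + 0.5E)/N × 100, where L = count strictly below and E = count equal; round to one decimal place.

16.7

N = 9.
Strictly below 356: 1. Equal to 356: 1.
PR = (1 + 0.5·1)/9 × 100 = 16.7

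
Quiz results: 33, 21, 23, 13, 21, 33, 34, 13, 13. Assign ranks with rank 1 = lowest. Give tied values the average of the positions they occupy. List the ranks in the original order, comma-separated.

7.5, 4.5, 6, 2, 4.5, 7.5, 9, 2, 2

Sorted (ascending): 13, 13, 13, 21, 21, 23, 33, 33, 34
The 3 values of 13 occupy positions 1–3 → average rank 2.
The 2 values of 21 occupy positions 4–5 → average rank (4+5)/2 = 4.5.
The 2 values of 33 occupy positions 7–8 → average rank (7+8)/2 = 7.5.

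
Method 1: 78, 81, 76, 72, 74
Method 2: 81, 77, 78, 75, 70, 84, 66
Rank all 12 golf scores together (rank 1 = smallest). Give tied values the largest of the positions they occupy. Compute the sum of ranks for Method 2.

Sorted (ascending): 66, 70, 72, 74, 75, 76, 77, 78, 78, 81, 81, 84
The 2 values of 78 occupy positions 8–9 → each gets rank 9.
The 2 values of 81 occupy positions 10–11 → each gets rank 11.
Method 2 values → pooled ranks: 81→11, 77→7, 78→9, 75→5, 70→2, 84→12, 66→1
Rank sum = 11 + 7 + 9 + 5 + 2 + 12 + 1 = 47

47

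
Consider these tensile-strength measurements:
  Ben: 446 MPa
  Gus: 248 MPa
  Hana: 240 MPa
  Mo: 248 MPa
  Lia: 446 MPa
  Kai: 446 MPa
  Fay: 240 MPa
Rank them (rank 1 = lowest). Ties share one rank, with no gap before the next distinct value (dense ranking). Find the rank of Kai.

3

Sorted (ascending): 240, 240, 248, 248, 446, 446, 446
The 2 values of 240 share dense rank 1.
The 2 values of 248 share dense rank 2.
The 3 values of 446 share dense rank 3.
Kai has value 446 MPa → rank 3.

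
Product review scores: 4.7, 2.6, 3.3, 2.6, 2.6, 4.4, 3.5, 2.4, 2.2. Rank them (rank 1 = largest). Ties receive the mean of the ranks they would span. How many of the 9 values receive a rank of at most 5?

Sorted (descending): 4.7, 4.4, 3.5, 3.3, 2.6, 2.6, 2.6, 2.4, 2.2
The 3 values of 2.6 occupy positions 5–7 → average rank 6.
Ranks ≤ 5: {1, 2, 3, 4} → 4 values.

4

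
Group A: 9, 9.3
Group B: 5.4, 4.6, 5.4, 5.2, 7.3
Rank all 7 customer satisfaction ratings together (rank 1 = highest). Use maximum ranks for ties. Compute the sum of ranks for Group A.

Sorted (descending): 9.3, 9, 7.3, 5.4, 5.4, 5.2, 4.6
The 2 values of 5.4 occupy positions 4–5 → each gets rank 5.
Group A values → pooled ranks: 9→2, 9.3→1
Rank sum = 2 + 1 = 3

3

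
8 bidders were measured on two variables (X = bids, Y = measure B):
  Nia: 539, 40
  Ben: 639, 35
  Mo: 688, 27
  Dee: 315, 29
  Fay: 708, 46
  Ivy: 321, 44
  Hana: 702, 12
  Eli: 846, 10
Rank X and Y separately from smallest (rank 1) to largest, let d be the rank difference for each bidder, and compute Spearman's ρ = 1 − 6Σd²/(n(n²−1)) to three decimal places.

Ranks of variable 1: 3, 4, 5, 1, 7, 2, 6, 8
Ranks of variable 2: 6, 5, 3, 4, 8, 7, 2, 1
d = r₁ − r₂: -3, -1, 2, -3, -1, -5, 4, 7
d²: 9, 1, 4, 9, 1, 25, 16, 49; Σd² = 114
ρ = 1 − 6·114/(8·63) = 1 − 684/504 = -0.357

-0.357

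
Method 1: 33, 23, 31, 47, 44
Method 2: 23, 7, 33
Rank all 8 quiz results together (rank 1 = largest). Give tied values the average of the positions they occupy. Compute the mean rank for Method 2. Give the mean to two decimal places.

6.00

Sorted (descending): 47, 44, 33, 33, 31, 23, 23, 7
The 2 values of 33 occupy positions 3–4 → average rank (3+4)/2 = 3.5.
The 2 values of 23 occupy positions 6–7 → average rank (6+7)/2 = 6.5.
Method 2 values → pooled ranks: 23→6.5, 7→8, 33→3.5
Mean rank = (6.5 + 8 + 3.5) / 3 = 6.00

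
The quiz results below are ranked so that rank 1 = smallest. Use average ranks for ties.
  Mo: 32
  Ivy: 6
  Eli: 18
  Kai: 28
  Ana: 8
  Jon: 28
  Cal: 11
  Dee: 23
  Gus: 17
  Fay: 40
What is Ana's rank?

Sorted (ascending): 6, 8, 11, 17, 18, 23, 28, 28, 32, 40
The 2 values of 28 occupy positions 7–8 → average rank (7+8)/2 = 7.5.
Ana has value 8 → rank 2.

2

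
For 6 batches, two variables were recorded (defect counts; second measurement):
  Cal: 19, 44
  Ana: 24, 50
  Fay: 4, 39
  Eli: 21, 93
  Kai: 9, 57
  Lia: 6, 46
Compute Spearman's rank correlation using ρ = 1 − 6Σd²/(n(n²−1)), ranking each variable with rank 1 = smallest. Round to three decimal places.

0.600

Ranks of variable 1: 4, 6, 1, 5, 3, 2
Ranks of variable 2: 2, 4, 1, 6, 5, 3
d = r₁ − r₂: 2, 2, 0, -1, -2, -1
d²: 4, 4, 0, 1, 4, 1; Σd² = 14
ρ = 1 − 6·14/(6·35) = 1 − 84/210 = 0.600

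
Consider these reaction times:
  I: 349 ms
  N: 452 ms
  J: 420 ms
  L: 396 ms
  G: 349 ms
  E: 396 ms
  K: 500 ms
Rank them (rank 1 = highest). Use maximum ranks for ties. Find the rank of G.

Sorted (descending): 500, 452, 420, 396, 396, 349, 349
The 2 values of 396 occupy positions 4–5 → each gets rank 5.
The 2 values of 349 occupy positions 6–7 → each gets rank 7.
G has value 349 ms → rank 7.

7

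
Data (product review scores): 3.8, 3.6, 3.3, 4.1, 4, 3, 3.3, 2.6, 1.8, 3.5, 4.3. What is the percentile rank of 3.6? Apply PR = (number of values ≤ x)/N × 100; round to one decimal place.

N = 11.
Strictly below 3.6: 6. Equal to 3.6: 1.
PR = 7/11 × 100 = 63.6

63.6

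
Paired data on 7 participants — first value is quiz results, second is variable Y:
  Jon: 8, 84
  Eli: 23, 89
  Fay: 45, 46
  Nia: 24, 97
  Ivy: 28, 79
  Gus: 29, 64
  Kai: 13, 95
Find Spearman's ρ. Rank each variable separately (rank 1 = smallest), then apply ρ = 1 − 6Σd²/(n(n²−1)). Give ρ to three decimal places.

-0.679

Ranks of variable 1: 1, 3, 7, 4, 5, 6, 2
Ranks of variable 2: 4, 5, 1, 7, 3, 2, 6
d = r₁ − r₂: -3, -2, 6, -3, 2, 4, -4
d²: 9, 4, 36, 9, 4, 16, 16; Σd² = 94
ρ = 1 − 6·94/(7·48) = 1 − 564/336 = -0.679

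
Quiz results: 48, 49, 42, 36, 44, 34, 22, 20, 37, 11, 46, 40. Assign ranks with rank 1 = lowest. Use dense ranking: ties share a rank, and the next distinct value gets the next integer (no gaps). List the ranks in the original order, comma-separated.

11, 12, 8, 5, 9, 4, 3, 2, 6, 1, 10, 7

Sorted (ascending): 11, 20, 22, 34, 36, 37, 40, 42, 44, 46, 48, 49
No ties — each value takes its position as its rank.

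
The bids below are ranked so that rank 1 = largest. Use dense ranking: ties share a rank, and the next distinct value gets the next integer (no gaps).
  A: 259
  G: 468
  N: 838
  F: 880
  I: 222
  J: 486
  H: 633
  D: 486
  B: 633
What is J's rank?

4

Sorted (descending): 880, 838, 633, 633, 486, 486, 468, 259, 222
The 2 values of 633 share dense rank 3.
The 2 values of 486 share dense rank 4.
Remaining distinct values take the next consecutive integers.
J has value 486 → rank 4.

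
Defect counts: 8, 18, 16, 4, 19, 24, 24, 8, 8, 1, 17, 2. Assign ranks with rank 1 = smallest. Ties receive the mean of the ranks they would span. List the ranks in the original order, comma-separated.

Sorted (ascending): 1, 2, 4, 8, 8, 8, 16, 17, 18, 19, 24, 24
The 3 values of 8 occupy positions 4–6 → average rank 5.
The 2 values of 24 occupy positions 11–12 → average rank (11+12)/2 = 11.5.

5, 9, 7, 3, 10, 11.5, 11.5, 5, 5, 1, 8, 2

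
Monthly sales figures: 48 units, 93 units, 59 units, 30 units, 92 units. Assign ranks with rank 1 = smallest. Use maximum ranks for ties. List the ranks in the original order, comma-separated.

Sorted (ascending): 30, 48, 59, 92, 93
No ties — each value takes its position as its rank.

2, 5, 3, 1, 4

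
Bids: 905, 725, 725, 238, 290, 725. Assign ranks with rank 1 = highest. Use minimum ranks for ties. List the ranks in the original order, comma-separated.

Sorted (descending): 905, 725, 725, 725, 290, 238
The 3 values of 725 occupy positions 2–4 → each gets rank 2.

1, 2, 2, 6, 5, 2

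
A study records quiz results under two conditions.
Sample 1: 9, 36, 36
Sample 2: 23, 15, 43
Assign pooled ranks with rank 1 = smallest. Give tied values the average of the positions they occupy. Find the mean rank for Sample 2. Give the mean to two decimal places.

Sorted (ascending): 9, 15, 23, 36, 36, 43
The 2 values of 36 occupy positions 4–5 → average rank (4+5)/2 = 4.5.
Sample 2 values → pooled ranks: 23→3, 15→2, 43→6
Mean rank = (3 + 2 + 6) / 3 = 3.67

3.67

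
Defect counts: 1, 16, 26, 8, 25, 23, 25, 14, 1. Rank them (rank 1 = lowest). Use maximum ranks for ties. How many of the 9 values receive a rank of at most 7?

Sorted (ascending): 1, 1, 8, 14, 16, 23, 25, 25, 26
The 2 values of 1 occupy positions 1–2 → each gets rank 2.
The 2 values of 25 occupy positions 7–8 → each gets rank 8.
Ranks ≤ 7: {2, 2, 3, 4, 5, 6} → 6 values.

6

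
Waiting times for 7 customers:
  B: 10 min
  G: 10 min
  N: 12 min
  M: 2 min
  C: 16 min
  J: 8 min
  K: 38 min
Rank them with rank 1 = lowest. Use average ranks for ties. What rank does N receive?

Sorted (ascending): 2, 8, 10, 10, 12, 16, 38
The 2 values of 10 occupy positions 3–4 → average rank (3+4)/2 = 3.5.
N has value 12 min → rank 5.

5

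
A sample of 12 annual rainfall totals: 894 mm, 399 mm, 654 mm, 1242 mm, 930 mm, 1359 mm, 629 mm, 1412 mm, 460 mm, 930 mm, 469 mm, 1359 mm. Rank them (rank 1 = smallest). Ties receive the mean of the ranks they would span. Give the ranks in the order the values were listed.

6, 1, 5, 9, 7.5, 10.5, 4, 12, 2, 7.5, 3, 10.5

Sorted (ascending): 399, 460, 469, 629, 654, 894, 930, 930, 1242, 1359, 1359, 1412
The 2 values of 930 occupy positions 7–8 → average rank (7+8)/2 = 7.5.
The 2 values of 1359 occupy positions 10–11 → average rank (10+11)/2 = 10.5.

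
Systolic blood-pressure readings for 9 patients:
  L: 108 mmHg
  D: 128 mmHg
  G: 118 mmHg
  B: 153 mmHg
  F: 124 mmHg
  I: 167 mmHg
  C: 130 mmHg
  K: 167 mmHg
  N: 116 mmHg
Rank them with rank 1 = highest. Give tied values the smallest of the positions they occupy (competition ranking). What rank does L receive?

Sorted (descending): 167, 167, 153, 130, 128, 124, 118, 116, 108
The 2 values of 167 occupy positions 1–2 → each gets rank 1.
L has value 108 mmHg → rank 9.

9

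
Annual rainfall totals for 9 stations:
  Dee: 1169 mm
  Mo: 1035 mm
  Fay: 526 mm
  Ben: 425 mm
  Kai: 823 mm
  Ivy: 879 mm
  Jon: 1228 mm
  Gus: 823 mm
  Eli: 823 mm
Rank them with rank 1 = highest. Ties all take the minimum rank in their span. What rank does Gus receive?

5

Sorted (descending): 1228, 1169, 1035, 879, 823, 823, 823, 526, 425
The 3 values of 823 occupy positions 5–7 → each gets rank 5.
Gus has value 823 mm → rank 5.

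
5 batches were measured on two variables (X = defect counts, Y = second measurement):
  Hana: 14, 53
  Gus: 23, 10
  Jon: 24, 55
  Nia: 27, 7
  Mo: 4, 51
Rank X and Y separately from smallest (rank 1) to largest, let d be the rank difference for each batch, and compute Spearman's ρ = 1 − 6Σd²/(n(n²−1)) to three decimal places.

-0.300

Ranks of variable 1: 2, 3, 4, 5, 1
Ranks of variable 2: 4, 2, 5, 1, 3
d = r₁ − r₂: -2, 1, -1, 4, -2
d²: 4, 1, 1, 16, 4; Σd² = 26
ρ = 1 − 6·26/(5·24) = 1 − 156/120 = -0.300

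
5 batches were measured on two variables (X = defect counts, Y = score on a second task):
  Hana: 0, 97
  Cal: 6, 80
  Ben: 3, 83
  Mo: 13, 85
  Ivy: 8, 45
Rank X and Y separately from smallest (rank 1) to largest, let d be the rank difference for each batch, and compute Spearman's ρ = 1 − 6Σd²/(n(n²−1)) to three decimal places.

Ranks of variable 1: 1, 3, 2, 5, 4
Ranks of variable 2: 5, 2, 3, 4, 1
d = r₁ − r₂: -4, 1, -1, 1, 3
d²: 16, 1, 1, 1, 9; Σd² = 28
ρ = 1 − 6·28/(5·24) = 1 − 168/120 = -0.400

-0.400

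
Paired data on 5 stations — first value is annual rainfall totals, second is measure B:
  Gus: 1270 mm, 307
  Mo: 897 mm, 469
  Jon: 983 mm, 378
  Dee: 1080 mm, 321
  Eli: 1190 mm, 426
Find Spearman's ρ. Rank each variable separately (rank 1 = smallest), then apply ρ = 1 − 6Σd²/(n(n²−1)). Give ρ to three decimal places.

-0.700

Ranks of variable 1: 5, 1, 2, 3, 4
Ranks of variable 2: 1, 5, 3, 2, 4
d = r₁ − r₂: 4, -4, -1, 1, 0
d²: 16, 16, 1, 1, 0; Σd² = 34
ρ = 1 − 6·34/(5·24) = 1 − 204/120 = -0.700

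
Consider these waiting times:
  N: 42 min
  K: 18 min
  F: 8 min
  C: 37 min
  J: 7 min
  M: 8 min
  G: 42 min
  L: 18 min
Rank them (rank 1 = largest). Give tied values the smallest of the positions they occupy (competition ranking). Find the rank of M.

Sorted (descending): 42, 42, 37, 18, 18, 8, 8, 7
The 2 values of 42 occupy positions 1–2 → each gets rank 1.
The 2 values of 18 occupy positions 4–5 → each gets rank 4.
The 2 values of 8 occupy positions 6–7 → each gets rank 6.
M has value 8 min → rank 6.

6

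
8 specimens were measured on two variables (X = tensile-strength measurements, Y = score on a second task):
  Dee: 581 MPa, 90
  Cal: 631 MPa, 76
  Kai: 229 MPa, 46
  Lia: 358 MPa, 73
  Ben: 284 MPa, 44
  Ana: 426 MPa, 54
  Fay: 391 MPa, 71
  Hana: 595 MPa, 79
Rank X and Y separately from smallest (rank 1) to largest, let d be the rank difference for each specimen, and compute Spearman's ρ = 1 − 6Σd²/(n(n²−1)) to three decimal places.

Ranks of variable 1: 6, 8, 1, 3, 2, 5, 4, 7
Ranks of variable 2: 8, 6, 2, 5, 1, 3, 4, 7
d = r₁ − r₂: -2, 2, -1, -2, 1, 2, 0, 0
d²: 4, 4, 1, 4, 1, 4, 0, 0; Σd² = 18
ρ = 1 − 6·18/(8·63) = 1 − 108/504 = 0.786

0.786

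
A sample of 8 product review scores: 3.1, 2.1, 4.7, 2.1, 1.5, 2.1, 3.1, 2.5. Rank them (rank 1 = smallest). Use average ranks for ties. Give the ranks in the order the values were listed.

6.5, 3, 8, 3, 1, 3, 6.5, 5

Sorted (ascending): 1.5, 2.1, 2.1, 2.1, 2.5, 3.1, 3.1, 4.7
The 3 values of 2.1 occupy positions 2–4 → average rank 3.
The 2 values of 3.1 occupy positions 6–7 → average rank (6+7)/2 = 6.5.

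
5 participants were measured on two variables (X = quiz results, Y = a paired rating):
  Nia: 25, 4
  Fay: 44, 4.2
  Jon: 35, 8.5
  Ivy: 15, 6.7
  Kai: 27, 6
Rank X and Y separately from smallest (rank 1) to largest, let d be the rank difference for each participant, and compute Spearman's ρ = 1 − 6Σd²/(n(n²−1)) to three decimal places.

Ranks of variable 1: 2, 5, 4, 1, 3
Ranks of variable 2: 1, 2, 5, 4, 3
d = r₁ − r₂: 1, 3, -1, -3, 0
d²: 1, 9, 1, 9, 0; Σd² = 20
ρ = 1 − 6·20/(5·24) = 1 − 120/120 = 0.000

0.000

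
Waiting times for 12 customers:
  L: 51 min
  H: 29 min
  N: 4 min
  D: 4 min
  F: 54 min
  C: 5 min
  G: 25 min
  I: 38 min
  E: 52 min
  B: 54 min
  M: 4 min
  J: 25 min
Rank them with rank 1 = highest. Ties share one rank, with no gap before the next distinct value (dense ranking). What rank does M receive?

8

Sorted (descending): 54, 54, 52, 51, 38, 29, 25, 25, 5, 4, 4, 4
The 2 values of 54 share dense rank 1.
The 2 values of 25 share dense rank 6.
The 3 values of 4 share dense rank 8.
Remaining distinct values take the next consecutive integers.
M has value 4 min → rank 8.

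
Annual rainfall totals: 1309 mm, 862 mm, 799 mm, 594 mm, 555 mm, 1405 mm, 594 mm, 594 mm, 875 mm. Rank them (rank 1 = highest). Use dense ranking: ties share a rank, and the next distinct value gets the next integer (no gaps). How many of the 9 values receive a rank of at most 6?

8

Sorted (descending): 1405, 1309, 875, 862, 799, 594, 594, 594, 555
The 3 values of 594 share dense rank 6.
Remaining distinct values take the next consecutive integers.
Ranks ≤ 6: {1, 2, 3, 4, 5, 6, 6, 6} → 8 values.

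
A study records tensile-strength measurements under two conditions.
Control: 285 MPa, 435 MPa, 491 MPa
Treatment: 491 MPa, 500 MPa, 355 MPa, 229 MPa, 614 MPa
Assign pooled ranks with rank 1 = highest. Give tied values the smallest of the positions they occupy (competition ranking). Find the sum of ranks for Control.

Sorted (descending): 614, 500, 491, 491, 435, 355, 285, 229
The 2 values of 491 occupy positions 3–4 → each gets rank 3.
Control values → pooled ranks: 285→7, 435→5, 491→3
Rank sum = 7 + 5 + 3 = 15

15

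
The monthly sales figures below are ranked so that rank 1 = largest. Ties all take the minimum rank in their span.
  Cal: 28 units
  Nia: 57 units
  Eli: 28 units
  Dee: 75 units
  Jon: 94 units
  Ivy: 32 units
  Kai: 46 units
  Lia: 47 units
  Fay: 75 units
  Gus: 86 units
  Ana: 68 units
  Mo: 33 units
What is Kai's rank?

Sorted (descending): 94, 86, 75, 75, 68, 57, 47, 46, 33, 32, 28, 28
The 2 values of 75 occupy positions 3–4 → each gets rank 3.
The 2 values of 28 occupy positions 11–12 → each gets rank 11.
Kai has value 46 units → rank 8.

8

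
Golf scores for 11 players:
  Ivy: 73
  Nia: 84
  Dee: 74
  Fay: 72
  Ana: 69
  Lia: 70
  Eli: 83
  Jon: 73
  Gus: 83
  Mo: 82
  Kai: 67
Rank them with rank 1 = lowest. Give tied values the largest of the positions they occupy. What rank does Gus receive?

10

Sorted (ascending): 67, 69, 70, 72, 73, 73, 74, 82, 83, 83, 84
The 2 values of 73 occupy positions 5–6 → each gets rank 6.
The 2 values of 83 occupy positions 9–10 → each gets rank 10.
Gus has value 83 → rank 10.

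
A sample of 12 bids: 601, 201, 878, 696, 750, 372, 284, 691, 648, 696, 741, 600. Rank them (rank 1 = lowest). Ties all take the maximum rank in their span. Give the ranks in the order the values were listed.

Sorted (ascending): 201, 284, 372, 600, 601, 648, 691, 696, 696, 741, 750, 878
The 2 values of 696 occupy positions 8–9 → each gets rank 9.

5, 1, 12, 9, 11, 3, 2, 7, 6, 9, 10, 4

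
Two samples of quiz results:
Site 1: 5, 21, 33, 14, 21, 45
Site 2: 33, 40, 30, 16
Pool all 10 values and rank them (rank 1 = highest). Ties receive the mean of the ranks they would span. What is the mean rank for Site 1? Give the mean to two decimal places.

6.08

Sorted (descending): 45, 40, 33, 33, 30, 21, 21, 16, 14, 5
The 2 values of 33 occupy positions 3–4 → average rank (3+4)/2 = 3.5.
The 2 values of 21 occupy positions 6–7 → average rank (6+7)/2 = 6.5.
Site 1 values → pooled ranks: 5→10, 21→6.5, 33→3.5, 14→9, 21→6.5, 45→1
Mean rank = (10 + 6.5 + 3.5 + 9 + 6.5 + 1) / 6 = 6.08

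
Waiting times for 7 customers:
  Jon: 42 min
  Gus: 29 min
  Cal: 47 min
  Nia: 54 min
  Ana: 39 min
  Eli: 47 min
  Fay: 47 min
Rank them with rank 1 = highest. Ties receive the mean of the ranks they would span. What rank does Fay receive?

Sorted (descending): 54, 47, 47, 47, 42, 39, 29
The 3 values of 47 occupy positions 2–4 → average rank 3.
Fay has value 47 min → rank 3.

3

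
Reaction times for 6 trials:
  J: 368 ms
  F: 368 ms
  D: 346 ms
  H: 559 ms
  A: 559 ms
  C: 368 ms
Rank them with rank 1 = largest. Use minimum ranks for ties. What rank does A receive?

1

Sorted (descending): 559, 559, 368, 368, 368, 346
The 2 values of 559 occupy positions 1–2 → each gets rank 1.
The 3 values of 368 occupy positions 3–5 → each gets rank 3.
A has value 559 ms → rank 1.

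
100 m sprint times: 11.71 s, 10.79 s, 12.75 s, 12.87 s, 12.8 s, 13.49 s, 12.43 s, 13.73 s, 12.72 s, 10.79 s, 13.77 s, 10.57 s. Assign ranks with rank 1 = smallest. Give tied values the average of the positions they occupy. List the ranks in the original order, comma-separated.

4, 2.5, 7, 9, 8, 10, 5, 11, 6, 2.5, 12, 1

Sorted (ascending): 10.57, 10.79, 10.79, 11.71, 12.43, 12.72, 12.75, 12.8, 12.87, 13.49, 13.73, 13.77
The 2 values of 10.79 occupy positions 2–3 → average rank (2+3)/2 = 2.5.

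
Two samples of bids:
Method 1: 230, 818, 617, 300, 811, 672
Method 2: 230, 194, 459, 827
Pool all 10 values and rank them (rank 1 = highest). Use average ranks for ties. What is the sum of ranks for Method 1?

Sorted (descending): 827, 818, 811, 672, 617, 459, 300, 230, 230, 194
The 2 values of 230 occupy positions 8–9 → average rank (8+9)/2 = 8.5.
Method 1 values → pooled ranks: 230→8.5, 818→2, 617→5, 300→7, 811→3, 672→4
Rank sum = 8.5 + 2 + 5 + 7 + 3 + 4 = 29.5

29.5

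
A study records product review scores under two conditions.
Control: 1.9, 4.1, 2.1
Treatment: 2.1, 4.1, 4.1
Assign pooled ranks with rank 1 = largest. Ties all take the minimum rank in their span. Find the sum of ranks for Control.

11

Sorted (descending): 4.1, 4.1, 4.1, 2.1, 2.1, 1.9
The 3 values of 4.1 occupy positions 1–3 → each gets rank 1.
The 2 values of 2.1 occupy positions 4–5 → each gets rank 4.
Control values → pooled ranks: 1.9→6, 4.1→1, 2.1→4
Rank sum = 6 + 1 + 4 = 11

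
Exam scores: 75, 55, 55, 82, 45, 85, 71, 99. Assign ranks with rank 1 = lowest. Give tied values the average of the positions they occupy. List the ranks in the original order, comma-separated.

Sorted (ascending): 45, 55, 55, 71, 75, 82, 85, 99
The 2 values of 55 occupy positions 2–3 → average rank (2+3)/2 = 2.5.

5, 2.5, 2.5, 6, 1, 7, 4, 8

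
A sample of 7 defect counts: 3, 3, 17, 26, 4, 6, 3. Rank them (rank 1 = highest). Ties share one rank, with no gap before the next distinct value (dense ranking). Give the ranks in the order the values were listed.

5, 5, 2, 1, 4, 3, 5

Sorted (descending): 26, 17, 6, 4, 3, 3, 3
The 3 values of 3 share dense rank 5.
Remaining distinct values take the next consecutive integers.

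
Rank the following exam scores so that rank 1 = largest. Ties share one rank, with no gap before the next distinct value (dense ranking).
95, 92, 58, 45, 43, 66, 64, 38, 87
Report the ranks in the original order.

1, 2, 6, 7, 8, 4, 5, 9, 3

Sorted (descending): 95, 92, 87, 66, 64, 58, 45, 43, 38
No ties — each value takes its position as its rank.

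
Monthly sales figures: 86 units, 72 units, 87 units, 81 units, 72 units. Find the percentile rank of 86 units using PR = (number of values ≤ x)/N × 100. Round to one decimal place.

80.0

N = 5.
Strictly below 86: 3. Equal to 86: 1.
PR = 4/5 × 100 = 80.0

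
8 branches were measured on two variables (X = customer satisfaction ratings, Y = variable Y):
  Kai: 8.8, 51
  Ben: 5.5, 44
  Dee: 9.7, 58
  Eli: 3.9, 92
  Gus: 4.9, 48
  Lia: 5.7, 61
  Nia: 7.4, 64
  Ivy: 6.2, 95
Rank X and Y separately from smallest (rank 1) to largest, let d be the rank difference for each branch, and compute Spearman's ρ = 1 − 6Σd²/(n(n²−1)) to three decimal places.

0.024

Ranks of variable 1: 7, 3, 8, 1, 2, 4, 6, 5
Ranks of variable 2: 3, 1, 4, 7, 2, 5, 6, 8
d = r₁ − r₂: 4, 2, 4, -6, 0, -1, 0, -3
d²: 16, 4, 16, 36, 0, 1, 0, 9; Σd² = 82
ρ = 1 − 6·82/(8·63) = 1 − 492/504 = 0.024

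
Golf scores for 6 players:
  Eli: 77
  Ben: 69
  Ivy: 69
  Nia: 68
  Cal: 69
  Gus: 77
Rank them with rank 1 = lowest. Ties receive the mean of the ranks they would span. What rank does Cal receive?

Sorted (ascending): 68, 69, 69, 69, 77, 77
The 3 values of 69 occupy positions 2–4 → average rank 3.
The 2 values of 77 occupy positions 5–6 → average rank (5+6)/2 = 5.5.
Cal has value 69 → rank 3.

3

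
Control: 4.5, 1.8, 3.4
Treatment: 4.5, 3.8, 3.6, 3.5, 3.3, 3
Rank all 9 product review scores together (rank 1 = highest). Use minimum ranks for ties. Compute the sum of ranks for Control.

Sorted (descending): 4.5, 4.5, 3.8, 3.6, 3.5, 3.4, 3.3, 3, 1.8
The 2 values of 4.5 occupy positions 1–2 → each gets rank 1.
Control values → pooled ranks: 4.5→1, 1.8→9, 3.4→6
Rank sum = 1 + 9 + 6 = 16

16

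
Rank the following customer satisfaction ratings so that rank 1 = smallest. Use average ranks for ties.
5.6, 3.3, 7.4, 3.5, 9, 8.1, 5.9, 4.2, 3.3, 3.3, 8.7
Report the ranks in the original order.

6, 2, 8, 4, 11, 9, 7, 5, 2, 2, 10

Sorted (ascending): 3.3, 3.3, 3.3, 3.5, 4.2, 5.6, 5.9, 7.4, 8.1, 8.7, 9
The 3 values of 3.3 occupy positions 1–3 → average rank 2.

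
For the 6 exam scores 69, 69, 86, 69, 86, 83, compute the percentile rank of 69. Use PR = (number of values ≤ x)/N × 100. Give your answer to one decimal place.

N = 6.
Strictly below 69: 0. Equal to 69: 3.
PR = 3/6 × 100 = 50.0

50.0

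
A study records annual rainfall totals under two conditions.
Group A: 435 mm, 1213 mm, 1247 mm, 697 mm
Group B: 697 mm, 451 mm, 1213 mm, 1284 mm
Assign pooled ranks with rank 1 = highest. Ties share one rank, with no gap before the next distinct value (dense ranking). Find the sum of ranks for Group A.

15

Sorted (descending): 1284, 1247, 1213, 1213, 697, 697, 451, 435
The 2 values of 1213 share dense rank 3.
The 2 values of 697 share dense rank 4.
Remaining distinct values take the next consecutive integers.
Group A values → pooled ranks: 435→6, 1213→3, 1247→2, 697→4
Rank sum = 6 + 3 + 2 + 4 = 15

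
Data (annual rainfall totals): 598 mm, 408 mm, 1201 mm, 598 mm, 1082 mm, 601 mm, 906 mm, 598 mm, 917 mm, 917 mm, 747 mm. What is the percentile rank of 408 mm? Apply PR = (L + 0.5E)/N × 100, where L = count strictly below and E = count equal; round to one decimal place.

N = 11.
Strictly below 408: 0. Equal to 408: 1.
PR = (0 + 0.5·1)/11 × 100 = 4.5

4.5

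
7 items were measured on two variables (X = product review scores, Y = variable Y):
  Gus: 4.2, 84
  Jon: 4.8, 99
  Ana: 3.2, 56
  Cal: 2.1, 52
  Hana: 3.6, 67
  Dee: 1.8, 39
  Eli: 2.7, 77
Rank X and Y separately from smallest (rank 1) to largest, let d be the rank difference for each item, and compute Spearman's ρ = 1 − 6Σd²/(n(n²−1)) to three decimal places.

0.893

Ranks of variable 1: 6, 7, 4, 2, 5, 1, 3
Ranks of variable 2: 6, 7, 3, 2, 4, 1, 5
d = r₁ − r₂: 0, 0, 1, 0, 1, 0, -2
d²: 0, 0, 1, 0, 1, 0, 4; Σd² = 6
ρ = 1 − 6·6/(7·48) = 1 − 36/336 = 0.893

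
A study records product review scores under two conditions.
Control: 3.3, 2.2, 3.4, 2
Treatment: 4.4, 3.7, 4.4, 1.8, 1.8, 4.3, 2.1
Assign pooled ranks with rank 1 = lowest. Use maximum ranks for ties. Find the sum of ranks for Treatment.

Sorted (ascending): 1.8, 1.8, 2, 2.1, 2.2, 3.3, 3.4, 3.7, 4.3, 4.4, 4.4
The 2 values of 1.8 occupy positions 1–2 → each gets rank 2.
The 2 values of 4.4 occupy positions 10–11 → each gets rank 11.
Treatment values → pooled ranks: 4.4→11, 3.7→8, 4.4→11, 1.8→2, 1.8→2, 4.3→9, 2.1→4
Rank sum = 11 + 8 + 11 + 2 + 2 + 9 + 4 = 47

47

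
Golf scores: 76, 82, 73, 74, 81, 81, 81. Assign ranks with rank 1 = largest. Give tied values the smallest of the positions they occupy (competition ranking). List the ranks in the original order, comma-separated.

5, 1, 7, 6, 2, 2, 2

Sorted (descending): 82, 81, 81, 81, 76, 74, 73
The 3 values of 81 occupy positions 2–4 → each gets rank 2.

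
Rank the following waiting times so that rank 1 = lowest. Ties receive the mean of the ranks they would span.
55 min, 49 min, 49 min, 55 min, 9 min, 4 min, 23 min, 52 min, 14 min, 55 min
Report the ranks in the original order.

9, 5.5, 5.5, 9, 2, 1, 4, 7, 3, 9

Sorted (ascending): 4, 9, 14, 23, 49, 49, 52, 55, 55, 55
The 2 values of 49 occupy positions 5–6 → average rank (5+6)/2 = 5.5.
The 3 values of 55 occupy positions 8–10 → average rank 9.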